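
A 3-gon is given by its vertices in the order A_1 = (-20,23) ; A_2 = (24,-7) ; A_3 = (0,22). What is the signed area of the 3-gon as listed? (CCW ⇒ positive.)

278

Apply Gauss's area formula: 2A = Σ (x_i·y_{i+1} − x_{i+1}·y_i), indices taken mod 3.
Σ = (-412) + (528) + (440) = 556
Signed area = Σ/2 = 278 (positive ⇒ counter-clockwise traversal).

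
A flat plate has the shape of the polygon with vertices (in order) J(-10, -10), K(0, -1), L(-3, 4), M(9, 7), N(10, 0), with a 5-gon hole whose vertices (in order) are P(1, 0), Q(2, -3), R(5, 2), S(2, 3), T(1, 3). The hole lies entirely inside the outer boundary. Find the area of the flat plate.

Outer boundary:
Apply the surveyor's formula: 2A = Σ (x_i·y_{i+1} − x_{i+1}·y_i), indices taken mod 5.
Σ = (10) + (-3) + (-57) + (-70) + (-100) = -220
Area = |Σ|/2 = 110.
Hole:
Apply the shoelace formula: 2A = Σ (x_i·y_{i+1} − x_{i+1}·y_i), indices taken mod 5.
Σ = (-3) + (19) + (11) + (3) + (-3) = 27
Area = |Σ|/2 = 13.5.
Net area = 110 − 13.5 = 96.5.

96.5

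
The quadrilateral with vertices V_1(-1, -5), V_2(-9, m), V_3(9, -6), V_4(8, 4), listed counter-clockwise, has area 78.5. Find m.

Write out the shoelace sum; only the two edges meeting at V_2 involve m:
2·Area = [((-1)·m − (-9)·(-5)) + ((-9)·(-6) − 9·m)] + 48
       = -10·m + 57 = 157
⇒ m = -10.

-10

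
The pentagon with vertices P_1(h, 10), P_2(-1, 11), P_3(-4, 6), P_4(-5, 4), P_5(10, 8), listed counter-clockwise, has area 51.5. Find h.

Write out the shoelace sum; only the two edges meeting at P_1 involve h:
2·Area = [(10·10 − h·8) + (h·11 − (-1)·10)] + -28
       = 3·h + 82 = 103
⇒ h = 7.

7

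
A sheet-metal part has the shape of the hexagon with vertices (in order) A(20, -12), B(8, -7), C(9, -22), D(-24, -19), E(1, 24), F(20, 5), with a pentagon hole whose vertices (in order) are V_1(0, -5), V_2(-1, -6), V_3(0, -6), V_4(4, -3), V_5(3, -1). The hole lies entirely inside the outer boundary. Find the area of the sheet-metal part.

1106.5

Outer boundary:
Σ = (-44) + (-113) + (-699) + (-557) + (-475) + (-340) = -2228
Area = |Σ|/2 = 1114.
Hole:
Apply the shoelace (surveyor's) formula: 2A = Σ (x_i·y_{i+1} − x_{i+1}·y_i), indices taken mod 5.
V_1→V_2: (0)(-6) − (-1)(-5) = -5
V_2→V_3: (-1)(-6) − (0)(-6) = 6
V_3→V_4: (0)(-3) − (4)(-6) = 24
V_4→V_5: (4)(-1) − (3)(-3) = 5
V_5→V_1: (3)(-5) − (0)(-1) = -15
Σ = 15
Area = |Σ|/2 = 7.5.
Net area = 1114 − 7.5 = 1106.5.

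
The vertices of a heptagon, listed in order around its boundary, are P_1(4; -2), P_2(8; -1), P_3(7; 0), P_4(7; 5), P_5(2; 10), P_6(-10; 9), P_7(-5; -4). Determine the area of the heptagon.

171.5

Apply the surveyor's formula: 2A = Σ (x_i·y_{i+1} − x_{i+1}·y_i), indices taken mod 7.
Σ = (12) + (7) + (35) + (60) + (118) + (85) + (26) = 343
Area = |Σ|/2 = 171.5.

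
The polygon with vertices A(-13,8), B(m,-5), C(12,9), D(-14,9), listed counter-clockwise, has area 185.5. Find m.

7

The doubled signed area Σ (x_i y_{i+1} − x_{i+1} y_i) is linear in m.
With m=0 it equals 364; the coefficient of m is 1 (from the two edges through B).
So 1·m + 364 = 2·185.5 = 371 ⇒ m = 7.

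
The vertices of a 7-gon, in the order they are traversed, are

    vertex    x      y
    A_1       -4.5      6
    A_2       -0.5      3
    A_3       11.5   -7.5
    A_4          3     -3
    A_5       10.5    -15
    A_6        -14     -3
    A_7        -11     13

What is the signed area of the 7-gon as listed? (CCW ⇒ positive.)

Apply the shoelace (surveyor's) formula: 2A = Σ (x_i·y_{i+1} − x_{i+1}·y_i), indices taken mod 7.
Cross-terms: -10.5, -30.75, -12, -13.5, -241.5, -215, -7.5  ⇒  Σ = -530.75
Signed area = Σ/2 = -265.375 (negative ⇒ clockwise traversal).

-265.375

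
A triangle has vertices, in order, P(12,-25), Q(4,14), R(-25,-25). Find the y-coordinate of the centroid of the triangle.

-12

Apply the shoelace formula. First the cross-terms c_i = x_i·y_{i+1} − x_{i+1}·y_i:
  268, 250, 925  ⇒  2A = 1443, A = 721.5.
Then Σ (y_i + y_{i+1})·c_i = -51948, so ȳ = -51948 / (6·721.5) = -12.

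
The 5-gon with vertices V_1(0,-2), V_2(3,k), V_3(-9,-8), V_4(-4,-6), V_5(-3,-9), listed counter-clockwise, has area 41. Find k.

6

The doubled signed area Σ (x_i y_{i+1} − x_{i+1} y_i) is linear in k.
With k=0 it equals 28; the coefficient of k is 9 (from the two edges through V_2).
So 9·k + 28 = 2·41 = 82 ⇒ k = 6.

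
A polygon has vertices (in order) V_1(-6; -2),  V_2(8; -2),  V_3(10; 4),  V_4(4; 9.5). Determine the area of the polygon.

104

Cross-terms: 28, 52, 79, 49  ⇒  Σ = 208
Area = |Σ|/2 = 104.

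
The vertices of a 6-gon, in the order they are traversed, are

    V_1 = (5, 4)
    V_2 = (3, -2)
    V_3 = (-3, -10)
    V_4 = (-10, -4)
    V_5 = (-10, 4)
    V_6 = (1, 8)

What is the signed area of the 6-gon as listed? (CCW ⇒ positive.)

Apply the surveyor's formula: 2A = Σ (x_i·y_{i+1} − x_{i+1}·y_i), indices taken mod 6.
Σ = (-22) + (-36) + (-88) + (-80) + (-84) + (-36) = -346
Signed area = Σ/2 = -173 (negative ⇒ clockwise traversal).

-173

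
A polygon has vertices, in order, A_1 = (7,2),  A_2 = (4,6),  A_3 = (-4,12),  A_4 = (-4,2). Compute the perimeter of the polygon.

36

|A_1A_2| = √((-3)² + (4)²) = √25 = 5
|A_2A_3| = √((-8)² + (6)²) = √100 = 10
|A_3A_4| = √((0)² + (-10)²) = √100 = 10
|A_4A_1| = √((11)² + (0)²) = √121 = 11
Perimeter = 5 + 10 + 10 + 11 = 36.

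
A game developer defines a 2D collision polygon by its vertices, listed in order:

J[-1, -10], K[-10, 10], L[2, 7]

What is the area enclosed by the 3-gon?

106.5

Apply the shoelace (surveyor's) formula: 2A = Σ (x_i·y_{i+1} − x_{i+1}·y_i), indices taken mod 3.
Σ = (-110) + (-90) + (-13) = -213
Area = |Σ|/2 = 106.5.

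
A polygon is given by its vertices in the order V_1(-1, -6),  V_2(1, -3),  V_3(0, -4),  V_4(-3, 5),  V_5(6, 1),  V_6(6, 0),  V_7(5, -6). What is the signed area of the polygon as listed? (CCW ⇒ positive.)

Apply the shoelace formula: 2A = Σ (x_i·y_{i+1} − x_{i+1}·y_i), indices taken mod 7.
Cross-terms: 9, -4, -12, -33, -6, -36, -36  ⇒  Σ = -118
Signed area = Σ/2 = -59 (negative ⇒ clockwise traversal).

-59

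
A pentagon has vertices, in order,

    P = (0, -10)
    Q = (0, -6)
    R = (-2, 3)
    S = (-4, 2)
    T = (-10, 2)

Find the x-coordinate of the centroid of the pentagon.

-298/81

Apply the surveyor's formula. First the cross-terms c_i = x_i·y_{i+1} − x_{i+1}·y_i:
  0, -12, 8, 12, 100  ⇒  2A = 108, A = 54.
Then Σ (x_i + x_{i+1})·c_i = -1192, so x̄ = -1192 / (6·54) = -298/81.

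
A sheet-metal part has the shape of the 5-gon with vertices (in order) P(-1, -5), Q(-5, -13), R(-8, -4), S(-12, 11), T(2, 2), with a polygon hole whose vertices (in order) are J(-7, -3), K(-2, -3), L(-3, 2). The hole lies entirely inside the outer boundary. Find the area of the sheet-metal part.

130.5

Outer boundary:
Apply Gauss's area formula: 2A = Σ (x_i·y_{i+1} − x_{i+1}·y_i), indices taken mod 5.
Σ = (-12) + (-84) + (-136) + (-46) + (-8) = -286
Area = |Σ|/2 = 143.
Hole:
Apply Gauss's area formula: 2A = Σ (x_i·y_{i+1} − x_{i+1}·y_i), indices taken mod 3.
Σ = (15) + (-13) + (23) = 25
Area = |Σ|/2 = 12.5.
Net area = 143 − 12.5 = 130.5.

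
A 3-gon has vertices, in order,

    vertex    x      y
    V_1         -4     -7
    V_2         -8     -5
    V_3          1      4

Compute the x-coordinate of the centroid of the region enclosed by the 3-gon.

-11/3

Apply the shoelace formula. First the cross-terms c_i = x_i·y_{i+1} − x_{i+1}·y_i:
  -36, -27, 9  ⇒  2A = -54, A = -27.
Then Σ (x_i + x_{i+1})·c_i = 594, so x̄ = 594 / (6·(-27)) = -11/3.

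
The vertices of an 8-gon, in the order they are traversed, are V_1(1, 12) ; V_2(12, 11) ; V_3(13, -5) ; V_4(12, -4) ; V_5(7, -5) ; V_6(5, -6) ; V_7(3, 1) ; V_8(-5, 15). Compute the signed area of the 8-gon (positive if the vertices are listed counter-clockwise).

-189.5

Apply the surveyor's formula: 2A = Σ (x_i·y_{i+1} − x_{i+1}·y_i), indices taken mod 8.
Σ = (-133) + (-203) + (8) + (-32) + (-17) + (23) + (50) + (-75) = -379
Signed area = Σ/2 = -189.5 (negative ⇒ clockwise traversal).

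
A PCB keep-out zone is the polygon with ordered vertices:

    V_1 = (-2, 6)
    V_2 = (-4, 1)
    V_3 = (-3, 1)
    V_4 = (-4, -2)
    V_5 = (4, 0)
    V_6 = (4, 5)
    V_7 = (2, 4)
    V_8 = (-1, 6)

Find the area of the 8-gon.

43.5

V_1→V_2: (-2)(1) − (-4)(6) = 22
V_2→V_3: (-4)(1) − (-3)(1) = -1
V_3→V_4: (-3)(-2) − (-4)(1) = 10
V_4→V_5: (-4)(0) − (4)(-2) = 8
V_5→V_6: (4)(5) − (4)(0) = 20
V_6→V_7: (4)(4) − (2)(5) = 6
V_7→V_8: (2)(6) − (-1)(4) = 16
V_8→V_1: (-1)(6) − (-2)(6) = 6
Σ = 87
Area = |Σ|/2 = 43.5.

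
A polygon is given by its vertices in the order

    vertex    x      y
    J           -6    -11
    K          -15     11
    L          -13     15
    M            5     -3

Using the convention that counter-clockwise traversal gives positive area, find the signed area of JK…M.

Apply the surveyor's formula: 2A = Σ (x_i·y_{i+1} − x_{i+1}·y_i), indices taken mod 4.
Σ = (-231) + (-82) + (-36) + (-73) = -422
Signed area = Σ/2 = -211 (negative ⇒ clockwise traversal).

-211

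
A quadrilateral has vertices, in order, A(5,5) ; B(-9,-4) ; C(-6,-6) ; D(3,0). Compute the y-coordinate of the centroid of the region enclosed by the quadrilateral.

Apply Gauss's area formula. First the cross-terms c_i = x_i·y_{i+1} − x_{i+1}·y_i:
  25, 30, 18, 15  ⇒  2A = 88, A = 44.
Then Σ (y_i + y_{i+1})·c_i = -308, so ȳ = -308 / (6·44) = -7/6.

-7/6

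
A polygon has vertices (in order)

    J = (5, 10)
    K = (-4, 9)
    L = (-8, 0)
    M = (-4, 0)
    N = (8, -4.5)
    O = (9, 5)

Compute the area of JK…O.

Σ = (85) + (72) + (0) + (18) + (80.5) + (65) = 320.5
Area = |Σ|/2 = 160.25.

160.25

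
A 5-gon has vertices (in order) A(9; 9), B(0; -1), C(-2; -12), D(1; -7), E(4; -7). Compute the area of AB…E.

67.5

Apply Gauss's area formula: 2A = Σ (x_i·y_{i+1} − x_{i+1}·y_i), indices taken mod 5.
Cross-terms: -9, -2, 26, 21, 99  ⇒  Σ = 135
Area = |Σ|/2 = 67.5.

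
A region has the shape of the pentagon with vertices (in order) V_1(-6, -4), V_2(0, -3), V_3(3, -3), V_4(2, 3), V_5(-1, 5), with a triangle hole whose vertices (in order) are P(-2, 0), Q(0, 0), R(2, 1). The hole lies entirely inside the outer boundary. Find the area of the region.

Outer boundary:
Apply the shoelace formula: 2A = Σ (x_i·y_{i+1} − x_{i+1}·y_i), indices taken mod 5.
Σ = (18) + (9) + (15) + (13) + (34) = 89
Area = |Σ|/2 = 44.5.
Hole:
Σ = (0) + (0) + (2) = 2
Area = |Σ|/2 = 1.
Net area = 44.5 − 1 = 43.5.

43.5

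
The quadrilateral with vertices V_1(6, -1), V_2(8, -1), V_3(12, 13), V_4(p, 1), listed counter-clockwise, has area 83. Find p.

-3

The doubled signed area Σ (x_i y_{i+1} − x_{i+1} y_i) is linear in p.
With p=0 it equals 124; the coefficient of p is -14 (from the two edges through V_4).
So -14·p + 124 = 2·83 = 166 ⇒ p = -3.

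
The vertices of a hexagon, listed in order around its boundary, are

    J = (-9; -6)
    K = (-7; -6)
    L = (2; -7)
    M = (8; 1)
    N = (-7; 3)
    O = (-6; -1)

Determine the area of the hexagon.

107

J→K: (-9)(-6) − (-7)(-6) = 12
K→L: (-7)(-7) − (2)(-6) = 61
L→M: (2)(1) − (8)(-7) = 58
M→N: (8)(3) − (-7)(1) = 31
N→O: (-7)(-1) − (-6)(3) = 25
O→J: (-6)(-6) − (-9)(-1) = 27
Σ = 214
Area = |Σ|/2 = 107.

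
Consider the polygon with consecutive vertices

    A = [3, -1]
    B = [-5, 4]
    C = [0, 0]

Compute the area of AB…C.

3.5

Σ = (7) + (0) + (0) = 7
Area = |Σ|/2 = 3.5.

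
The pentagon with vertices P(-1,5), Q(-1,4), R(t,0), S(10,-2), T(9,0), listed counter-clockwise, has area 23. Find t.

Write out the shoelace sum; only the two edges meeting at R involve t:
2·Area = [((-1)·0 − t·4) + (t·(-2) − 10·0)] + 64
       = -6·t + 64 = 46
⇒ t = 3.

3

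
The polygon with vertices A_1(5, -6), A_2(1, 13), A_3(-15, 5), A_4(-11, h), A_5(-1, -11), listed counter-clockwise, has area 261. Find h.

-1

Write out the shoelace sum; only the two edges meeting at A_4 involve h:
2·Area = [((-15)·h − (-11)·5) + ((-11)·(-11) − (-1)·h)] + 332
       = -14·h + 508 = 522
⇒ h = -1.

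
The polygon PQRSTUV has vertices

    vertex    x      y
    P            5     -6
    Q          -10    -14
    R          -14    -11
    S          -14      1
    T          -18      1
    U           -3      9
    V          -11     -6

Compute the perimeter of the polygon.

88

|PQ| = √((-15)² + (-8)²) = √289 = 17
|QR| = √((-4)² + (3)²) = √25 = 5
|RS| = √((0)² + (12)²) = √144 = 12
|ST| = √((-4)² + (0)²) = √16 = 4
|TU| = √((15)² + (8)²) = √289 = 17
|UV| = √((-8)² + (-15)²) = √289 = 17
|VP| = √((16)² + (0)²) = √256 = 16
Perimeter = 17 + 5 + 12 + 4 + 17 + 17 + 16 = 88.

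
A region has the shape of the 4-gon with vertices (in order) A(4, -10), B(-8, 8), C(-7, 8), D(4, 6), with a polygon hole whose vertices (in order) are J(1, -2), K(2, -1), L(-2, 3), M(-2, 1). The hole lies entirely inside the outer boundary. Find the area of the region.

Outer boundary:
Apply the shoelace formula: 2A = Σ (x_i·y_{i+1} − x_{i+1}·y_i), indices taken mod 4.
Σ = (-48) + (-8) + (-74) + (-64) = -194
Area = |Σ|/2 = 97.
Hole:
Apply the surveyor's formula: 2A = Σ (x_i·y_{i+1} − x_{i+1}·y_i), indices taken mod 4.
Σ = (3) + (4) + (4) + (3) = 14
Area = |Σ|/2 = 7.
Net area = 97 − 7 = 90.

90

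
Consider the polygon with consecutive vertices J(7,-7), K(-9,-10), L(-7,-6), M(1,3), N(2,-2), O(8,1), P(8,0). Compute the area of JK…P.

109

Apply Gauss's area formula: 2A = Σ (x_i·y_{i+1} − x_{i+1}·y_i), indices taken mod 7.
Σ = (-133) + (-16) + (-15) + (-8) + (18) + (-8) + (-56) = -218
Area = |Σ|/2 = 109.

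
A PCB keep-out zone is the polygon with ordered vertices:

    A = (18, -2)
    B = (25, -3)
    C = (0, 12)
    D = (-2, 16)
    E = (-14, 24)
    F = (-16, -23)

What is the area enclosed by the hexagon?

Apply the surveyor's formula: 2A = Σ (x_i·y_{i+1} − x_{i+1}·y_i), indices taken mod 6.
Cross-terms: -4, 300, 24, 176, 706, 446  ⇒  Σ = 1648
Area = |Σ|/2 = 824.

824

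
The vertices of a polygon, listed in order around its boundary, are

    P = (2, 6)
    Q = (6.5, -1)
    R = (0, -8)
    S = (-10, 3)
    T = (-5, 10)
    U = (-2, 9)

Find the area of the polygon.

Apply the surveyor's formula: 2A = Σ (x_i·y_{i+1} − x_{i+1}·y_i), indices taken mod 6.
P→Q: (2)(-1) − (6.5)(6) = -41
Q→R: (6.5)(-8) − (0)(-1) = -52
R→S: (0)(3) − (-10)(-8) = -80
S→T: (-10)(10) − (-5)(3) = -85
T→U: (-5)(9) − (-2)(10) = -25
U→P: (-2)(6) − (2)(9) = -30
Σ = -313
Area = |Σ|/2 = 156.5.

156.5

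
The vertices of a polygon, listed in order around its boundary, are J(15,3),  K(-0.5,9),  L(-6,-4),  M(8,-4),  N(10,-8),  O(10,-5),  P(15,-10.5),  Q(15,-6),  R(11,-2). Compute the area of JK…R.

195.5

Apply the shoelace (surveyor's) formula: 2A = Σ (x_i·y_{i+1} − x_{i+1}·y_i), indices taken mod 9.
Cross-terms: 136.5, 56, 56, -24, 30, -30, 67.5, 36, 63  ⇒  Σ = 391
Area = |Σ|/2 = 195.5.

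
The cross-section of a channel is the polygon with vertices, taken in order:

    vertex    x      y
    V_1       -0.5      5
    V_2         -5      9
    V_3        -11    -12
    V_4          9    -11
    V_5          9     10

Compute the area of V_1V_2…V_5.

Σ = (20.5) + (159) + (229) + (189) + (50) = 647.5
Area = |Σ|/2 = 323.75.

323.75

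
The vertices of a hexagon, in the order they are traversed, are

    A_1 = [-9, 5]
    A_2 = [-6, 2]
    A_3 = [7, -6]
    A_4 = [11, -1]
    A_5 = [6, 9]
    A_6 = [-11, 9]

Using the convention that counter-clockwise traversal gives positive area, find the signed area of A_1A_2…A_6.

Apply the surveyor's formula: 2A = Σ (x_i·y_{i+1} − x_{i+1}·y_i), indices taken mod 6.
Σ = (12) + (22) + (59) + (105) + (153) + (26) = 377
Signed area = Σ/2 = 188.5 (positive ⇒ counter-clockwise traversal).

188.5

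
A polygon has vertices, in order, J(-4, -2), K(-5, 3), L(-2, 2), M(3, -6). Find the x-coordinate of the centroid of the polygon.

-131/75

Apply the shoelace (surveyor's) formula. First the cross-terms c_i = x_i·y_{i+1} − x_{i+1}·y_i:
  -22, -4, 6, -30  ⇒  2A = -50, A = -25.
Then Σ (x_i + x_{i+1})·c_i = 262, so x̄ = 262 / (6·(-25)) = -131/75.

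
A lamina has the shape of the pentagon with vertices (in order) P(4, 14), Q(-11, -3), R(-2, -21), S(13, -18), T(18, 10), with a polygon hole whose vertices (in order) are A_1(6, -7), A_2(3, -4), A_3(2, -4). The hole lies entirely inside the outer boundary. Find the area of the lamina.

669.5

Outer boundary:
Apply the shoelace (surveyor's) formula: 2A = Σ (x_i·y_{i+1} − x_{i+1}·y_i), indices taken mod 5.
Cross-terms: 142, 225, 309, 454, 212  ⇒  Σ = 1342
Area = |Σ|/2 = 671.
Hole:
Apply the shoelace (surveyor's) formula: 2A = Σ (x_i·y_{i+1} − x_{i+1}·y_i), indices taken mod 3.
A_1→A_2: (6)(-4) − (3)(-7) = -3
A_2→A_3: (3)(-4) − (2)(-4) = -4
A_3→A_1: (2)(-7) − (6)(-4) = 10
Σ = 3
Area = |Σ|/2 = 1.5.
Net area = 671 − 1.5 = 669.5.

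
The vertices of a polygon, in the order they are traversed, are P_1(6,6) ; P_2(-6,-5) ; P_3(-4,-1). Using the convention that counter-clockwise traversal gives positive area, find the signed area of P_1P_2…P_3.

-13

Apply Gauss's area formula: 2A = Σ (x_i·y_{i+1} − x_{i+1}·y_i), indices taken mod 3.
Σ = (6) + (-14) + (-18) = -26
Signed area = Σ/2 = -13 (negative ⇒ clockwise traversal).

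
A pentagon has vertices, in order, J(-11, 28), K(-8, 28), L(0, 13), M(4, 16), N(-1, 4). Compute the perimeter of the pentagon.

|JK| = √((3)² + (0)²) = √9 = 3
|KL| = √((8)² + (-15)²) = √289 = 17
|LM| = √((4)² + (3)²) = √25 = 5
|MN| = √((-5)² + (-12)²) = √169 = 13
|NJ| = √((-10)² + (24)²) = √676 = 26
Perimeter = 3 + 17 + 5 + 13 + 26 = 64.

64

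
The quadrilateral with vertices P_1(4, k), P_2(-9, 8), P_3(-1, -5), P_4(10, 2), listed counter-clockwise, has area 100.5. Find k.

4

The doubled signed area Σ (x_i y_{i+1} − x_{i+1} y_i) is linear in k.
With k=0 it equals 125; the coefficient of k is 19 (from the two edges through P_1).
So 19·k + 125 = 2·100.5 = 201 ⇒ k = 4.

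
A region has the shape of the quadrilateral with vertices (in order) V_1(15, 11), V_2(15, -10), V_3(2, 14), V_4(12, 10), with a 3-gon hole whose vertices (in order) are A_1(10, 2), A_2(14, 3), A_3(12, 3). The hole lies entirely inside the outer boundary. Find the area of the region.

124.5

Outer boundary:
Apply Gauss's area formula: 2A = Σ (x_i·y_{i+1} − x_{i+1}·y_i), indices taken mod 4.
Σ = (-315) + (230) + (-148) + (-18) = -251
Area = |Σ|/2 = 125.5.
Hole:
Apply Gauss's area formula: 2A = Σ (x_i·y_{i+1} − x_{i+1}·y_i), indices taken mod 3.
Σ = (2) + (6) + (-6) = 2
Area = |Σ|/2 = 1.
Net area = 125.5 − 1 = 124.5.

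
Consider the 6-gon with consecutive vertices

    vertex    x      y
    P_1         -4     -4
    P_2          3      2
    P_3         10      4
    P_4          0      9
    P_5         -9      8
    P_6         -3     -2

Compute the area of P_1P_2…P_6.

Σ = (4) + (-8) + (90) + (81) + (42) + (4) = 213
Area = |Σ|/2 = 106.5.

106.5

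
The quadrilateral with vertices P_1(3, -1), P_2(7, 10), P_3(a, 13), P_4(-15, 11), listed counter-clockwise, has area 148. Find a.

-9

The doubled signed area Σ (x_i y_{i+1} − x_{i+1} y_i) is linear in a.
With a=0 it equals 305; the coefficient of a is 1 (from the two edges through P_3).
So 1·a + 305 = 2·148 = 296 ⇒ a = -9.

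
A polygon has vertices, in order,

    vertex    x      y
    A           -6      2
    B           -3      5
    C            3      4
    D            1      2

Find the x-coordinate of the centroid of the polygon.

Apply the shoelace formula. First the cross-terms c_i = x_i·y_{i+1} − x_{i+1}·y_i:
  -24, -27, 2, 14  ⇒  2A = -35, A = -17.5.
Then Σ (x_i + x_{i+1})·c_i = 154, so x̄ = 154 / (6·(-17.5)) = -22/15.

-22/15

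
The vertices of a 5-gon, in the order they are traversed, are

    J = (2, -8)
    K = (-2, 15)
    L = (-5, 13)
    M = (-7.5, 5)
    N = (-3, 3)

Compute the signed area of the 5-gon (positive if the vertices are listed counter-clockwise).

Apply the shoelace formula: 2A = Σ (x_i·y_{i+1} − x_{i+1}·y_i), indices taken mod 5.
J→K: (2)(15) − (-2)(-8) = 14
K→L: (-2)(13) − (-5)(15) = 49
L→M: (-5)(5) − (-7.5)(13) = 72.5
M→N: (-7.5)(3) − (-3)(5) = -7.5
N→J: (-3)(-8) − (2)(3) = 18
Σ = 146
Signed area = Σ/2 = 73 (positive ⇒ counter-clockwise traversal).

73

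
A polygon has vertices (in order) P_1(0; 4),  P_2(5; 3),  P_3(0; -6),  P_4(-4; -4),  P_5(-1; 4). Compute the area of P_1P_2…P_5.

49

Apply the shoelace formula: 2A = Σ (x_i·y_{i+1} − x_{i+1}·y_i), indices taken mod 5.
Σ = (-20) + (-30) + (-24) + (-20) + (-4) = -98
Area = |Σ|/2 = 49.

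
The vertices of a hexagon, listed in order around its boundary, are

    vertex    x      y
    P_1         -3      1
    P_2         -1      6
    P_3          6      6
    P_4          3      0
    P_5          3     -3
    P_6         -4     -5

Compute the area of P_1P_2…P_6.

66

P_1→P_2: (-3)(6) − (-1)(1) = -17
P_2→P_3: (-1)(6) − (6)(6) = -42
P_3→P_4: (6)(0) − (3)(6) = -18
P_4→P_5: (3)(-3) − (3)(0) = -9
P_5→P_6: (3)(-5) − (-4)(-3) = -27
P_6→P_1: (-4)(1) − (-3)(-5) = -19
Σ = -132
Area = |Σ|/2 = 66.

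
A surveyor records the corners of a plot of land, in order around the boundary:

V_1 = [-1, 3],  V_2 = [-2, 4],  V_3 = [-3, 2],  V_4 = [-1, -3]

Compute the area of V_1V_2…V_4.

7.5

Apply the shoelace (surveyor's) formula: 2A = Σ (x_i·y_{i+1} − x_{i+1}·y_i), indices taken mod 4.
Σ = (2) + (8) + (11) + (-6) = 15
Area = |Σ|/2 = 7.5.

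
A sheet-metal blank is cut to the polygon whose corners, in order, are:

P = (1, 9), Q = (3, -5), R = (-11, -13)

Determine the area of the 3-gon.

Σ = (-32) + (-94) + (-86) = -212
Area = |Σ|/2 = 106.

106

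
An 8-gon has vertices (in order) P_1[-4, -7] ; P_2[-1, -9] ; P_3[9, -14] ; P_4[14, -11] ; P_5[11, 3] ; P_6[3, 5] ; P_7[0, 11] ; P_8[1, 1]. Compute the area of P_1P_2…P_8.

224.5

Apply the shoelace (surveyor's) formula: 2A = Σ (x_i·y_{i+1} − x_{i+1}·y_i), indices taken mod 8.
Σ = (29) + (95) + (97) + (163) + (46) + (33) + (-11) + (-3) = 449
Area = |Σ|/2 = 224.5.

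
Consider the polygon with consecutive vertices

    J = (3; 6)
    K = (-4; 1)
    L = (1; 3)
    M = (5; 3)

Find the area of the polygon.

11.5

Apply the shoelace (surveyor's) formula: 2A = Σ (x_i·y_{i+1} − x_{i+1}·y_i), indices taken mod 4.
Cross-terms: 27, -13, -12, 21  ⇒  Σ = 23
Area = |Σ|/2 = 11.5.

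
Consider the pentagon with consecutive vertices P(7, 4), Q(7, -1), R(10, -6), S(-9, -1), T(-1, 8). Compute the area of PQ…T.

132

Apply the shoelace (surveyor's) formula: 2A = Σ (x_i·y_{i+1} − x_{i+1}·y_i), indices taken mod 5.
Cross-terms: -35, -32, -64, -73, -60  ⇒  Σ = -264
Area = |Σ|/2 = 132.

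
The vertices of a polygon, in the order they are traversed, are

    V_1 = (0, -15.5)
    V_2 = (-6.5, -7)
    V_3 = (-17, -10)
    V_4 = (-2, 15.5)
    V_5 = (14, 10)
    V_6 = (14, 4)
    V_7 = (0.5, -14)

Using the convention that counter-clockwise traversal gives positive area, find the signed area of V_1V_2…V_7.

Apply the shoelace (surveyor's) formula: 2A = Σ (x_i·y_{i+1} − x_{i+1}·y_i), indices taken mod 7.
Σ = (-100.75) + (-54) + (-283.5) + (-237) + (-84) + (-198) + (-7.75) = -965
Signed area = Σ/2 = -482.5 (negative ⇒ clockwise traversal).

-482.5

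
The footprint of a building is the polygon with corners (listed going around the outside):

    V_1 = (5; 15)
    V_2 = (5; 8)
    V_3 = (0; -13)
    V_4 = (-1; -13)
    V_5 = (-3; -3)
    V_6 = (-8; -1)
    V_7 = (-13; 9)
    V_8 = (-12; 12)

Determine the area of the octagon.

V_1→V_2: (5)(8) − (5)(15) = -35
V_2→V_3: (5)(-13) − (0)(8) = -65
V_3→V_4: (0)(-13) − (-1)(-13) = -13
V_4→V_5: (-1)(-3) − (-3)(-13) = -36
V_5→V_6: (-3)(-1) − (-8)(-3) = -21
V_6→V_7: (-8)(9) − (-13)(-1) = -85
V_7→V_8: (-13)(12) − (-12)(9) = -48
V_8→V_1: (-12)(15) − (5)(12) = -240
Σ = -543
Area = |Σ|/2 = 271.5.

271.5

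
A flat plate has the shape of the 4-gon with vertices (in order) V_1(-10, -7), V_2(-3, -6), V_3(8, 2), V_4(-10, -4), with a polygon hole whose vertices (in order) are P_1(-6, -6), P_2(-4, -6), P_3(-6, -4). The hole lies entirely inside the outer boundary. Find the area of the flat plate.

47.5

Outer boundary:
V_1→V_2: (-10)(-6) − (-3)(-7) = 39
V_2→V_3: (-3)(2) − (8)(-6) = 42
V_3→V_4: (8)(-4) − (-10)(2) = -12
V_4→V_1: (-10)(-7) − (-10)(-4) = 30
Σ = 99
Area = |Σ|/2 = 49.5.
Hole:
Apply the shoelace formula: 2A = Σ (x_i·y_{i+1} − x_{i+1}·y_i), indices taken mod 3.
Cross-terms: 12, -20, 12  ⇒  Σ = 4
Area = |Σ|/2 = 2.
Net area = 49.5 − 2 = 47.5.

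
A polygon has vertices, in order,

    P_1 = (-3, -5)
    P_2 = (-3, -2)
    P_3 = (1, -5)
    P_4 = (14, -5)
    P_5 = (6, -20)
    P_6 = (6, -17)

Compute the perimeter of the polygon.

56

|P_1P_2| = √((0)² + (3)²) = √9 = 3
|P_2P_3| = √((4)² + (-3)²) = √25 = 5
|P_3P_4| = √((13)² + (0)²) = √169 = 13
|P_4P_5| = √((-8)² + (-15)²) = √289 = 17
|P_5P_6| = √((0)² + (3)²) = √9 = 3
|P_6P_1| = √((-9)² + (12)²) = √225 = 15
Perimeter = 3 + 5 + 13 + 17 + 3 + 15 = 56.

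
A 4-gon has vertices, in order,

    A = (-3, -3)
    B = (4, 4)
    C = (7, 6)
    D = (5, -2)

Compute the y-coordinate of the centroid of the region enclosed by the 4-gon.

Apply the shoelace formula. First the cross-terms c_i = x_i·y_{i+1} − x_{i+1}·y_i:
  0, -4, -44, -21  ⇒  2A = -69, A = -34.5.
Then Σ (y_i + y_{i+1})·c_i = -111, so ȳ = -111 / (6·(-34.5)) = 37/69.

37/69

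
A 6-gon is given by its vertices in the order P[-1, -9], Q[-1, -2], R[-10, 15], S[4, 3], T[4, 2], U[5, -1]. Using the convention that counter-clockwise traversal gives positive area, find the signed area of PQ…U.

-98

Cross-terms: -7, -35, -90, -4, -14, -46  ⇒  Σ = -196
Signed area = Σ/2 = -98 (negative ⇒ clockwise traversal).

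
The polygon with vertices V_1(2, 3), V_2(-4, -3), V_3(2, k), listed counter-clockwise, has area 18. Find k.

Write out the shoelace sum; only the two edges meeting at V_3 involve k:
2·Area = [((-4)·k − 2·(-3)) + (2·3 − 2·k)] + 6
       = -6·k + 18 = 36
⇒ k = -3.

-3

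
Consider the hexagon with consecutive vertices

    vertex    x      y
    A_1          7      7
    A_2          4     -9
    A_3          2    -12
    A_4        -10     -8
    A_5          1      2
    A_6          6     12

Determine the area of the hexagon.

155.5

Apply Gauss's area formula: 2A = Σ (x_i·y_{i+1} − x_{i+1}·y_i), indices taken mod 6.
Σ = (-91) + (-30) + (-136) + (-12) + (0) + (-42) = -311
Area = |Σ|/2 = 155.5.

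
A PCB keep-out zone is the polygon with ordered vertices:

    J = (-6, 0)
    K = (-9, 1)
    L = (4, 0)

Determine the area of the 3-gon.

5

Apply the shoelace formula: 2A = Σ (x_i·y_{i+1} − x_{i+1}·y_i), indices taken mod 3.
J→K: (-6)(1) − (-9)(0) = -6
K→L: (-9)(0) − (4)(1) = -4
L→J: (4)(0) − (-6)(0) = 0
Σ = -10
Area = |Σ|/2 = 5.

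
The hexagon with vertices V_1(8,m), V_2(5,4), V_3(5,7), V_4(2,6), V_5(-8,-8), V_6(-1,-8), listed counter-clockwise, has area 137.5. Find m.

-10

Write out the shoelace sum; only the two edges meeting at V_1 involve m:
2·Area = [((-1)·m − 8·(-8)) + (8·4 − 5·m)] + 119
       = -6·m + 215 = 275
⇒ m = -10.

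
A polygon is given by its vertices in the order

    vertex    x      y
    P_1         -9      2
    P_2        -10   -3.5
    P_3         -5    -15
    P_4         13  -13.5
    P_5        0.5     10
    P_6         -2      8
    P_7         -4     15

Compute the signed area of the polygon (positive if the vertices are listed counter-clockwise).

Apply the shoelace (surveyor's) formula: 2A = Σ (x_i·y_{i+1} − x_{i+1}·y_i), indices taken mod 7.
Σ = (51.5) + (132.5) + (262.5) + (136.75) + (24) + (2) + (127) = 736.25
Signed area = Σ/2 = 368.125 (positive ⇒ counter-clockwise traversal).

368.125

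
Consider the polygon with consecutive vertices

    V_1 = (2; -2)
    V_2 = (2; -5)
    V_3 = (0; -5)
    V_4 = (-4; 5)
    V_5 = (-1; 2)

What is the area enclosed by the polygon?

Apply the surveyor's formula: 2A = Σ (x_i·y_{i+1} − x_{i+1}·y_i), indices taken mod 5.
Σ = (-6) + (-10) + (-20) + (-3) + (-2) = -41
Area = |Σ|/2 = 20.5.

20.5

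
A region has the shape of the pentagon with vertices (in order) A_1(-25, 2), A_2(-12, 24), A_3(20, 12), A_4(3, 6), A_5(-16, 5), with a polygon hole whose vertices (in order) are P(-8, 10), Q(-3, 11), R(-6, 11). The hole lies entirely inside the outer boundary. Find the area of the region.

Outer boundary:
Apply Gauss's area formula: 2A = Σ (x_i·y_{i+1} − x_{i+1}·y_i), indices taken mod 5.
Σ = (-576) + (-624) + (84) + (111) + (93) = -912
Area = |Σ|/2 = 456.
Hole:
P→Q: (-8)(11) − (-3)(10) = -58
Q→R: (-3)(11) − (-6)(11) = 33
R→P: (-6)(10) − (-8)(11) = 28
Σ = 3
Area = |Σ|/2 = 1.5.
Net area = 456 − 1.5 = 454.5.

454.5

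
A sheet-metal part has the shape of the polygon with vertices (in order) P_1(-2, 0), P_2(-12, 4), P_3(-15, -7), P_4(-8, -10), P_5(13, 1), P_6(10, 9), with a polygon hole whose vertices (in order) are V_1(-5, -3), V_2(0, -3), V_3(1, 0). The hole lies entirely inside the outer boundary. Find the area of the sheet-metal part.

231

Outer boundary:
Cross-terms: -8, 144, 94, 122, 107, 18  ⇒  Σ = 477
Area = |Σ|/2 = 238.5.
Hole:
Apply the shoelace (surveyor's) formula: 2A = Σ (x_i·y_{i+1} − x_{i+1}·y_i), indices taken mod 3.
V_1→V_2: (-5)(-3) − (0)(-3) = 15
V_2→V_3: (0)(0) − (1)(-3) = 3
V_3→V_1: (1)(-3) − (-5)(0) = -3
Σ = 15
Area = |Σ|/2 = 7.5.
Net area = 238.5 − 7.5 = 231.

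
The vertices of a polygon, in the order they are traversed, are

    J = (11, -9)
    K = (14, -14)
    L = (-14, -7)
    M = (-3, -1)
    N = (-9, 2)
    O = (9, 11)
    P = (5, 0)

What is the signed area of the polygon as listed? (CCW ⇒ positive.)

Apply the surveyor's formula: 2A = Σ (x_i·y_{i+1} − x_{i+1}·y_i), indices taken mod 7.
J→K: (11)(-14) − (14)(-9) = -28
K→L: (14)(-7) − (-14)(-14) = -294
L→M: (-14)(-1) − (-3)(-7) = -7
M→N: (-3)(2) − (-9)(-1) = -15
N→O: (-9)(11) − (9)(2) = -117
O→P: (9)(0) − (5)(11) = -55
P→J: (5)(-9) − (11)(0) = -45
Σ = -561
Signed area = Σ/2 = -280.5 (negative ⇒ clockwise traversal).

-280.5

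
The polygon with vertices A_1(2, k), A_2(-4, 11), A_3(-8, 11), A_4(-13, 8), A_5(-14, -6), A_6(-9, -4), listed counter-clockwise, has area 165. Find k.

The doubled signed area Σ (x_i y_{i+1} − x_{i+1} y_i) is linear in k.
With k=0 it equals 345; the coefficient of k is -5 (from the two edges through A_1).
So -5·k + 345 = 2·165 = 330 ⇒ k = 3.

3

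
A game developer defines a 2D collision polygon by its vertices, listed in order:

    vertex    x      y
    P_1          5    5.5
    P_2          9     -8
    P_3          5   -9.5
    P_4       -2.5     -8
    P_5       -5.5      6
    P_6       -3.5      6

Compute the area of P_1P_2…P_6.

Σ = (-89.5) + (-45.5) + (-63.75) + (-59) + (-12) + (-49.25) = -319
Area = |Σ|/2 = 159.5.

159.5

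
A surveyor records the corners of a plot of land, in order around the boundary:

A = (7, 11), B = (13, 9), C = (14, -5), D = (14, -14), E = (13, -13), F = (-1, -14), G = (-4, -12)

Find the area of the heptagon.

298

Σ = (-80) + (-191) + (-126) + (0) + (-195) + (-44) + (40) = -596
Area = |Σ|/2 = 298.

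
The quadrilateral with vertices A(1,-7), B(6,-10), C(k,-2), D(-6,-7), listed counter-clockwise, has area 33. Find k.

Write out the shoelace sum; only the two edges meeting at C involve k:
2·Area = [(6·(-2) − k·(-10)) + (k·(-7) − (-6)·(-2))] + 81
       = 3·k + 57 = 66
⇒ k = 3.

3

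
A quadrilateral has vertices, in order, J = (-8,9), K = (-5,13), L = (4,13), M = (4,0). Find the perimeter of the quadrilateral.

|JK| = √((3)² + (4)²) = √25 = 5
|KL| = √((9)² + (0)²) = √81 = 9
|LM| = √((0)² + (-13)²) = √169 = 13
|MJ| = √((-12)² + (9)²) = √225 = 15
Perimeter = 5 + 9 + 13 + 15 = 42.

42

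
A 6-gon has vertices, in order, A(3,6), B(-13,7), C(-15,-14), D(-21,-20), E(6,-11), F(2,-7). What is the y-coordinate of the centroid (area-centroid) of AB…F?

Apply the shoelace (surveyor's) formula. First the cross-terms c_i = x_i·y_{i+1} − x_{i+1}·y_i:
  99, 287, 6, 351, -20, 33  ⇒  2A = 756, A = 378.
Then Σ (y_i + y_{i+1})·c_i = -11480, so ȳ = -11480 / (6·378) = -410/81.

-410/81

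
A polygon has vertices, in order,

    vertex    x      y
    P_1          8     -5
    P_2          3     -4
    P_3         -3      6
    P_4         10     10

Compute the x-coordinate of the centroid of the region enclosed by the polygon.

Apply the surveyor's formula. First the cross-terms c_i = x_i·y_{i+1} − x_{i+1}·y_i:
  -17, 6, -90, -130  ⇒  2A = -231, A = -115.5.
Then Σ (x_i + x_{i+1})·c_i = -3157, so x̄ = -3157 / (6·(-115.5)) = 41/9.

41/9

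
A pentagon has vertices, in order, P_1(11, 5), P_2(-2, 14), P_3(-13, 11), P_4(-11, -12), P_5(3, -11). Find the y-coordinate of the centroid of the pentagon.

134/149

Apply Gauss's area formula. First the cross-terms c_i = x_i·y_{i+1} − x_{i+1}·y_i:
  164, 160, 277, 157, 136  ⇒  2A = 894, A = 447.
Then Σ (y_i + y_{i+1})·c_i = 2412, so ȳ = 2412 / (6·447) = 134/149.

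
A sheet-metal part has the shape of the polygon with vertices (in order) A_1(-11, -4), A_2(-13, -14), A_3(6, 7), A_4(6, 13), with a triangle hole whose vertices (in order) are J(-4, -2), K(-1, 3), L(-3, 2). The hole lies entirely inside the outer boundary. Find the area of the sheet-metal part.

121.5

Outer boundary:
Apply the shoelace formula: 2A = Σ (x_i·y_{i+1} − x_{i+1}·y_i), indices taken mod 4.
Σ = (102) + (-7) + (36) + (119) = 250
Area = |Σ|/2 = 125.
Hole:
Apply the surveyor's formula: 2A = Σ (x_i·y_{i+1} − x_{i+1}·y_i), indices taken mod 3.
Σ = (-14) + (7) + (14) = 7
Area = |Σ|/2 = 3.5.
Net area = 125 − 3.5 = 121.5.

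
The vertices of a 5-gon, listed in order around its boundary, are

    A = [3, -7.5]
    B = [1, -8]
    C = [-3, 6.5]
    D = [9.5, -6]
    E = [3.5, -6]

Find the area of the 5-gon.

Σ = (-16.5) + (-17.5) + (-43.75) + (-36) + (-8.25) = -122
Area = |Σ|/2 = 61.

61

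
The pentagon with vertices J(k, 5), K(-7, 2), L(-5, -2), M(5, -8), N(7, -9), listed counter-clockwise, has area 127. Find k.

Write out the shoelace sum; only the two edges meeting at J involve k:
2·Area = [(7·5 − k·(-9)) + (k·2 − (-7)·5)] + 85
       = 11·k + 155 = 254
⇒ k = 9.

9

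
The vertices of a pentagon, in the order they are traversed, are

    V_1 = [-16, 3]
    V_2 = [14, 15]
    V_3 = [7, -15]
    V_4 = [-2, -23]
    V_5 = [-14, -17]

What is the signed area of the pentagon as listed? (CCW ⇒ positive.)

Apply the shoelace formula: 2A = Σ (x_i·y_{i+1} − x_{i+1}·y_i), indices taken mod 5.
Σ = (-282) + (-315) + (-191) + (-288) + (-314) = -1390
Signed area = Σ/2 = -695 (negative ⇒ clockwise traversal).

-695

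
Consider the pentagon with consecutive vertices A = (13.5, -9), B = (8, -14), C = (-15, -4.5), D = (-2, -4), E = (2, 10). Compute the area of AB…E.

Cross-terms: -117, -246, 51, -12, -153  ⇒  Σ = -477
Area = |Σ|/2 = 238.5.

238.5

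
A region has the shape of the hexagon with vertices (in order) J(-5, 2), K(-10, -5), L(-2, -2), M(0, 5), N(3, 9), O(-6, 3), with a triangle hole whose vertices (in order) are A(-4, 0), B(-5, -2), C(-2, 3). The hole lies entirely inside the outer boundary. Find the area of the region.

Outer boundary:
Σ = (45) + (10) + (-10) + (-15) + (63) + (3) = 96
Area = |Σ|/2 = 48.
Hole:
Apply the shoelace (surveyor's) formula: 2A = Σ (x_i·y_{i+1} − x_{i+1}·y_i), indices taken mod 3.
A→B: (-4)(-2) − (-5)(0) = 8
B→C: (-5)(3) − (-2)(-2) = -19
C→A: (-2)(0) − (-4)(3) = 12
Σ = 1
Area = |Σ|/2 = 0.5.
Net area = 48 − 0.5 = 47.5.

47.5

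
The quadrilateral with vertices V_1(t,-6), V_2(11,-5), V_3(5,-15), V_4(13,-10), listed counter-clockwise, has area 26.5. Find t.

12

Write out the shoelace sum; only the two edges meeting at V_1 involve t:
2·Area = [(13·(-6) − t·(-10)) + (t·(-5) − 11·(-6))] + 5
       = 5·t + -7 = 53
⇒ t = 12.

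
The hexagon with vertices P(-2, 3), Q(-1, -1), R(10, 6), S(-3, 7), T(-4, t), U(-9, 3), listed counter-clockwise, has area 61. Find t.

Write out the shoelace sum; only the two edges meeting at T involve t:
2·Area = [((-3)·t − (-4)·7) + ((-4)·3 − (-9)·t)] + 76
       = 6·t + 92 = 122
⇒ t = 5.

5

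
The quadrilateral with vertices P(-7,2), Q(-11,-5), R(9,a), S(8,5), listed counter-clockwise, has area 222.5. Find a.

The doubled signed area Σ (x_i y_{i+1} − x_{i+1} y_i) is linear in a.
With a=0 it equals 198; the coefficient of a is -19 (from the two edges through R).
So -19·a + 198 = 2·222.5 = 445 ⇒ a = -13.

-13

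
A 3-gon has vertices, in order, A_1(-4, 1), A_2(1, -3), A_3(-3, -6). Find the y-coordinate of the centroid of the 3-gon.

Apply the shoelace (surveyor's) formula. First the cross-terms c_i = x_i·y_{i+1} − x_{i+1}·y_i:
  11, -15, -27  ⇒  2A = -31, A = -15.5.
Then Σ (y_i + y_{i+1})·c_i = 248, so ȳ = 248 / (6·(-15.5)) = -8/3.

-8/3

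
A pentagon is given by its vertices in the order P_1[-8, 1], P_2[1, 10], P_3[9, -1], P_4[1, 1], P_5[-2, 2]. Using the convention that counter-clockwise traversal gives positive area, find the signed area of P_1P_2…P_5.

Apply the shoelace (surveyor's) formula: 2A = Σ (x_i·y_{i+1} − x_{i+1}·y_i), indices taken mod 5.
P_1→P_2: (-8)(10) − (1)(1) = -81
P_2→P_3: (1)(-1) − (9)(10) = -91
P_3→P_4: (9)(1) − (1)(-1) = 10
P_4→P_5: (1)(2) − (-2)(1) = 4
P_5→P_1: (-2)(1) − (-8)(2) = 14
Σ = -144
Signed area = Σ/2 = -72 (negative ⇒ clockwise traversal).

-72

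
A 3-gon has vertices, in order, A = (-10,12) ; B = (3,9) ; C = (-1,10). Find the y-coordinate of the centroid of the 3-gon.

Apply the surveyor's formula. First the cross-terms c_i = x_i·y_{i+1} − x_{i+1}·y_i:
  -126, 39, 88  ⇒  2A = 1, A = 0.5.
Then Σ (y_i + y_{i+1})·c_i = 31, so ȳ = 31 / (6·0.5) = 31/3.

31/3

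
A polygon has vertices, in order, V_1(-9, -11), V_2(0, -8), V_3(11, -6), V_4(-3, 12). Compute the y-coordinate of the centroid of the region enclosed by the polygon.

-355/249

Apply the shoelace (surveyor's) formula. First the cross-terms c_i = x_i·y_{i+1} − x_{i+1}·y_i:
  72, 88, 114, 141  ⇒  2A = 415, A = 207.5.
Then Σ (y_i + y_{i+1})·c_i = -1775, so ȳ = -1775 / (6·207.5) = -355/249.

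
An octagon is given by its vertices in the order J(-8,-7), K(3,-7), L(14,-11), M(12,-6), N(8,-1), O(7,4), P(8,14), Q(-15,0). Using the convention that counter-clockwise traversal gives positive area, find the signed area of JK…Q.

323

Apply the shoelace (surveyor's) formula: 2A = Σ (x_i·y_{i+1} − x_{i+1}·y_i), indices taken mod 8.
Σ = (77) + (65) + (48) + (36) + (39) + (66) + (210) + (105) = 646
Signed area = Σ/2 = 323 (positive ⇒ counter-clockwise traversal).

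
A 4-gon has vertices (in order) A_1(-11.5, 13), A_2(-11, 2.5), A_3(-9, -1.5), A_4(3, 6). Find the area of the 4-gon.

105.875

Σ = (114.25) + (39) + (-49.5) + (108) = 211.75
Area = |Σ|/2 = 105.875.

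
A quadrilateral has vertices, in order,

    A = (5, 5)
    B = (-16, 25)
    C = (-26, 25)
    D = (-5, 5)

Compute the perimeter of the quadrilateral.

|AB| = √((-21)² + (20)²) = √841 = 29
|BC| = √((-10)² + (0)²) = √100 = 10
|CD| = √((21)² + (-20)²) = √841 = 29
|DA| = √((10)² + (0)²) = √100 = 10
Perimeter = 29 + 10 + 29 + 10 = 78.

78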